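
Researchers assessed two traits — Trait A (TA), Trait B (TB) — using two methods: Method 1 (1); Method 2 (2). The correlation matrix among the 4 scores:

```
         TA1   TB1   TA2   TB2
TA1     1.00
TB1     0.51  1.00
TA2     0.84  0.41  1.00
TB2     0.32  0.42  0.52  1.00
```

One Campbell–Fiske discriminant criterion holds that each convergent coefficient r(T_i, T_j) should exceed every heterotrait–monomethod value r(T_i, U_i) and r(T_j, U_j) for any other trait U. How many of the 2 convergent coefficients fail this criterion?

Convergent coefficients and their comparison sets:
TA (methods 1·2): 0.84 vs {0.51, 0.52} → pass.
TB (methods 1·2): 0.42 vs {0.51, 0.52} → fail.
1 of 2 fail.

1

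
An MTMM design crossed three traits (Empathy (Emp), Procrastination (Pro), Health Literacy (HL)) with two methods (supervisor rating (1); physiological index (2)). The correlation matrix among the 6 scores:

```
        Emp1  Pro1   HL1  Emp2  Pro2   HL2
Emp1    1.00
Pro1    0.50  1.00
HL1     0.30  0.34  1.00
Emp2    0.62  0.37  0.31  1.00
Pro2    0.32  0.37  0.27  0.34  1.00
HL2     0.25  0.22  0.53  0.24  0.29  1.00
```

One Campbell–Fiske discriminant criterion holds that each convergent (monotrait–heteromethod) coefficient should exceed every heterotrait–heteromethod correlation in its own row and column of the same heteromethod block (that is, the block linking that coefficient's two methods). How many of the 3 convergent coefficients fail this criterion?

1

Each convergent coefficient versus the relevant comparison correlations:
Emp (methods 1·2): 0.62 vs {0.32, 0.37, 0.25, 0.31} → pass.
Pro (methods 1·2): 0.37 vs {0.37, 0.32, 0.22, 0.27} → fail.
HL (methods 1·2): 0.53 vs {0.31, 0.25, 0.27, 0.22} → pass.
1 of 3 fail.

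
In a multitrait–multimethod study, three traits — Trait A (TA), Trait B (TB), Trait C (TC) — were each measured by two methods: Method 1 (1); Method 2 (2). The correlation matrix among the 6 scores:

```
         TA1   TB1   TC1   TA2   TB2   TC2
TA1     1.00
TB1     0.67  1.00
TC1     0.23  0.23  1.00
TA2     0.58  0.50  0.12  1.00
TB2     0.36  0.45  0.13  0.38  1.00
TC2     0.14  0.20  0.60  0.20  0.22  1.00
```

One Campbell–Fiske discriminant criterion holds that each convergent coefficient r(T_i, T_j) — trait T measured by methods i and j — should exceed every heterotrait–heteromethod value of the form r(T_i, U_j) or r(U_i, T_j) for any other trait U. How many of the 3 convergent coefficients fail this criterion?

1

Checking each validity diagonal entry against its comparison values:
TA (methods 1·2): 0.58 vs {0.36, 0.50, 0.14, 0.12} → pass.
TB (methods 1·2): 0.45 vs {0.50, 0.36, 0.20, 0.13} → fail.
TC (methods 1·2): 0.60 vs {0.12, 0.14, 0.13, 0.20} → pass.
1 of 3 fail.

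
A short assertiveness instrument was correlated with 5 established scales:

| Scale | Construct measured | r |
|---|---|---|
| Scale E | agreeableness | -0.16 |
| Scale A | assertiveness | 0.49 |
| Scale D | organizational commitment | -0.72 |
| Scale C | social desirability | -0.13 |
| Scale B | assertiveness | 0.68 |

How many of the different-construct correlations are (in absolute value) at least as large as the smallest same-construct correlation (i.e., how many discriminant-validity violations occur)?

1

Convergent (same construct = assertiveness): Scale A, Scale B.
Smallest convergent = 0.49. Discriminant |r|: 0.16, 0.72, 0.13; count ≥ 0.49 → 1.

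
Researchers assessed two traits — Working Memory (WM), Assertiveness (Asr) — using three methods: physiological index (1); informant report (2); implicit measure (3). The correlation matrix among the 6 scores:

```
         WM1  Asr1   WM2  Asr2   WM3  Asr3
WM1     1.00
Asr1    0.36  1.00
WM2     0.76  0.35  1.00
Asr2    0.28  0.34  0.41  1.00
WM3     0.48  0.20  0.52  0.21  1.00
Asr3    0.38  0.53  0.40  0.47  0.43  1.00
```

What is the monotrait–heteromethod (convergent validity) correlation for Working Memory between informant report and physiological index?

Same trait (WM), different methods: r(WM2, WM1) = 0.76.

0.76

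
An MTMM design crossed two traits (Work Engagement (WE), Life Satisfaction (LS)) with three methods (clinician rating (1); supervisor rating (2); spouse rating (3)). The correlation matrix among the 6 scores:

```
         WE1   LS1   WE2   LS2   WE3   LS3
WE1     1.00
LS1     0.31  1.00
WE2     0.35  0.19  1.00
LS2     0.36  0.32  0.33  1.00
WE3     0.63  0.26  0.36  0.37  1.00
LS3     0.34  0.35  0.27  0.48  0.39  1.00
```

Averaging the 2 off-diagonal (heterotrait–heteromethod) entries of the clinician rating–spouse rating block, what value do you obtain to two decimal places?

HTHM values (method 1 × method 3): 0.34, 0.26; mean = 0.60/2 = 0.30.

0.30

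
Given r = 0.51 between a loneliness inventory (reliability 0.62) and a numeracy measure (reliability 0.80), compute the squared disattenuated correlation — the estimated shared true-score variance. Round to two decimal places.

Disattenuated r = 0.51 / √(0.62 × 0.80) = 0.51 / 0.7043 = 0.7241.
Shared true-score variance = 0.7241² = 0.5243 ≈ 0.52.

0.52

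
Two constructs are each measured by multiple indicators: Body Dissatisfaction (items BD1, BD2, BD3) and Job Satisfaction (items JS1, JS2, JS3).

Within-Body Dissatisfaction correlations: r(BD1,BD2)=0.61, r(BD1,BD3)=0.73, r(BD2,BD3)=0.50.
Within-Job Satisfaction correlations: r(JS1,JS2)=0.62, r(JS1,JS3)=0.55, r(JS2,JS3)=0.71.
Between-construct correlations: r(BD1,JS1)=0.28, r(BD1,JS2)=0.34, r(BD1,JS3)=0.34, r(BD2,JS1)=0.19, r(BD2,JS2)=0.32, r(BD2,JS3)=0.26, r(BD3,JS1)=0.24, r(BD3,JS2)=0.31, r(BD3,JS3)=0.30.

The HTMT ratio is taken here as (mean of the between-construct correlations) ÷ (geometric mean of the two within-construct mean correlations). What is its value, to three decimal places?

0.462

Mean heterotrait r = 2.58/9 = 0.2867.
Mean within-BD = 1.84/3 = 0.6133; mean within-JS = 1.88/3 = 0.6267.
Geometric mean = √(0.6133 × 0.6267) = 0.6200.
HTMT = 0.2867 / 0.6200 = 0.462.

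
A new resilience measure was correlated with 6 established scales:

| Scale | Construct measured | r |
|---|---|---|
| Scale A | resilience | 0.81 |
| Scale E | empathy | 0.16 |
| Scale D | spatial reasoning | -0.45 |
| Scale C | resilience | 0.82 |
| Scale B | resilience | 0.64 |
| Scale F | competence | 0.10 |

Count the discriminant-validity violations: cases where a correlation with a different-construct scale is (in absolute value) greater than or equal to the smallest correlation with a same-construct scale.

Convergent (same construct = resilience): Scale A, Scale C, Scale B.
Smallest convergent = 0.64. Discriminant |r|: 0.16, 0.45, 0.10; count ≥ 0.64 → 0.

0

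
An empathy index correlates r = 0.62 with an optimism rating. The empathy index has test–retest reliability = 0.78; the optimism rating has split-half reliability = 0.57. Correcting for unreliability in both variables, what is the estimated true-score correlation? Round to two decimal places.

0.93

r_true = r_obs / √(r_xx · r_yy) = 0.62 / √(0.78 × 0.57) = 0.62 / √0.4446 = 0.62 / 0.6668 ≈ 0.93.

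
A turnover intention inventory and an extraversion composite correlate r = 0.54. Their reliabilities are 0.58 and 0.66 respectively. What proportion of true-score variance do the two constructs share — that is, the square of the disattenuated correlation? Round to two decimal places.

Disattenuated r = 0.54 / √(0.58 × 0.66) = 0.54 / 0.6187 = 0.8728.
Shared true-score variance = 0.8728² = 0.7618 ≈ 0.76.

0.76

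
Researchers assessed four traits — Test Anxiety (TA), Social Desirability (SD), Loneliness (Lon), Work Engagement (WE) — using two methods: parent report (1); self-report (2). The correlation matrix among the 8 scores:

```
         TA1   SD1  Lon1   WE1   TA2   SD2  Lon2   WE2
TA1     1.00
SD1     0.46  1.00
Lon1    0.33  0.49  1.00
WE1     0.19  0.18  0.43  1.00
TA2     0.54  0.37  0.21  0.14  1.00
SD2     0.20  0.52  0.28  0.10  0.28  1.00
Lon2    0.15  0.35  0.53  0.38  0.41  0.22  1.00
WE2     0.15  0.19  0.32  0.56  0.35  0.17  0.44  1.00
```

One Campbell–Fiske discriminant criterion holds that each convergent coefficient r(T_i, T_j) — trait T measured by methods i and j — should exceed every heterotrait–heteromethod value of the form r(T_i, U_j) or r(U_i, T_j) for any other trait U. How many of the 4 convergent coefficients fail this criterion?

Each convergent coefficient versus the relevant comparison correlations:
TA (methods 1·2): 0.54 vs {0.20, 0.37, 0.15, 0.21, 0.15, 0.14} → pass.
SD (methods 1·2): 0.52 vs {0.37, 0.20, 0.35, 0.28, 0.19, 0.10} → pass.
Lon (methods 1·2): 0.53 vs {0.21, 0.15, 0.28, 0.35, 0.32, 0.38} → pass.
WE (methods 1·2): 0.56 vs {0.14, 0.15, 0.10, 0.19, 0.38, 0.32} → pass.
0 of 4 fail.

0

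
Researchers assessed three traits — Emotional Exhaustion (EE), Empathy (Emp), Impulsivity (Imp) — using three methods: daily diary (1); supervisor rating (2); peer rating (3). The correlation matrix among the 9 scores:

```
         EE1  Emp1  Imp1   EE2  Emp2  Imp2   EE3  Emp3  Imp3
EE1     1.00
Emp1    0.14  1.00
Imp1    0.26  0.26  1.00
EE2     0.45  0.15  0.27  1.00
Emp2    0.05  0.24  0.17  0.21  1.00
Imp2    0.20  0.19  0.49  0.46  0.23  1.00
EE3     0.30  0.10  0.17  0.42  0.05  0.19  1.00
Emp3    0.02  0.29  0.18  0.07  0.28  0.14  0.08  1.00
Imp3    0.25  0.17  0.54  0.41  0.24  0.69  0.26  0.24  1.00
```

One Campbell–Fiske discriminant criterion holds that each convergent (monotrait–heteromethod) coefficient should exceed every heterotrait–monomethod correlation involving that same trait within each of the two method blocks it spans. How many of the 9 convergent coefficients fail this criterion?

3

Each convergent coefficient versus the relevant comparison correlations:
EE (methods 1·2): 0.45 vs {0.14, 0.21, 0.26, 0.46} → fail.
EE (methods 1·3): 0.30 vs {0.14, 0.08, 0.26, 0.26} → pass.
EE (methods 2·3): 0.42 vs {0.21, 0.08, 0.46, 0.26} → fail.
Emp (methods 1·2): 0.24 vs {0.14, 0.21, 0.26, 0.23} → fail.
Emp (methods 1·3): 0.29 vs {0.14, 0.08, 0.26, 0.24} → pass.
Emp (methods 2·3): 0.28 vs {0.21, 0.08, 0.23, 0.24} → pass.
Imp (methods 1·2): 0.49 vs {0.26, 0.46, 0.26, 0.23} → pass.
Imp (methods 1·3): 0.54 vs {0.26, 0.26, 0.26, 0.24} → pass.
Imp (methods 2·3): 0.69 vs {0.46, 0.26, 0.23, 0.24} → pass.
3 of 9 fail.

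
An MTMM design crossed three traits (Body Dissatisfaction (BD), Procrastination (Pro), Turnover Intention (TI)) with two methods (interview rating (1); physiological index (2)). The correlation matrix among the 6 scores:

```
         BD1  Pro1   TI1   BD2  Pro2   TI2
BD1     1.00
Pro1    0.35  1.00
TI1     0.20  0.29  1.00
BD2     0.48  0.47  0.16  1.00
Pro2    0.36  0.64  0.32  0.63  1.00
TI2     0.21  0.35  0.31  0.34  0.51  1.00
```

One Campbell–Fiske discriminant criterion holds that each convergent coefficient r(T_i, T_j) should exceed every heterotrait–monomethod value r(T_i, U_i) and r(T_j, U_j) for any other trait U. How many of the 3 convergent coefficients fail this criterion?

Convergent coefficients and their comparison sets:
BD (methods 1·2): 0.48 vs {0.35, 0.63, 0.20, 0.34} → fail.
Pro (methods 1·2): 0.64 vs {0.35, 0.63, 0.29, 0.51} → pass.
TI (methods 1·2): 0.31 vs {0.20, 0.34, 0.29, 0.51} → fail.
2 of 3 fail.

2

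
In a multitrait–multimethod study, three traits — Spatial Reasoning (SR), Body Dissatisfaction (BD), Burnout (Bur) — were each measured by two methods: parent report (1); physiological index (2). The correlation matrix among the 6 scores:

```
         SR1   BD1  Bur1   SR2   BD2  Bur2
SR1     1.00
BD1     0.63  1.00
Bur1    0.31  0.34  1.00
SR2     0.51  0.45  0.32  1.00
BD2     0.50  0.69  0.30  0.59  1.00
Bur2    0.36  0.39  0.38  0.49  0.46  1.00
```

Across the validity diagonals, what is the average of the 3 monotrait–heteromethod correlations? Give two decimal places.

0.53

Convergent values: 0.51, 0.69, 0.38; mean = 1.58/3 = 0.53.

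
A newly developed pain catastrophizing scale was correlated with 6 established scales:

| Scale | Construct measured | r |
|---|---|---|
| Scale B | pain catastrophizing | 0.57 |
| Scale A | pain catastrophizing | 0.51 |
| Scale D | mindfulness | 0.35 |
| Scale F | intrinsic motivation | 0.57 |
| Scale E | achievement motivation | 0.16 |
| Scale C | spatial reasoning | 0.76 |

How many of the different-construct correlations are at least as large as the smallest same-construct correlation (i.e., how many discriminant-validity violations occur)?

Convergent (same construct = pain catastrophizing): Scale B, Scale A.
Smallest convergent = 0.51. Discriminant values: 0.35, 0.57, 0.16, 0.76; count ≥ 0.51 → 2.

2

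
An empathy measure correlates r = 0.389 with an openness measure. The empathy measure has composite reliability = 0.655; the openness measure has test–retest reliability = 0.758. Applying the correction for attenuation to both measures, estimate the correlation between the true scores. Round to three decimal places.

0.552

r_true = r_obs / √(r_xx · r_yy) = 0.389 / √(0.655 × 0.758) = 0.389 / √0.496490 = 0.389 / 0.7046 ≈ 0.552.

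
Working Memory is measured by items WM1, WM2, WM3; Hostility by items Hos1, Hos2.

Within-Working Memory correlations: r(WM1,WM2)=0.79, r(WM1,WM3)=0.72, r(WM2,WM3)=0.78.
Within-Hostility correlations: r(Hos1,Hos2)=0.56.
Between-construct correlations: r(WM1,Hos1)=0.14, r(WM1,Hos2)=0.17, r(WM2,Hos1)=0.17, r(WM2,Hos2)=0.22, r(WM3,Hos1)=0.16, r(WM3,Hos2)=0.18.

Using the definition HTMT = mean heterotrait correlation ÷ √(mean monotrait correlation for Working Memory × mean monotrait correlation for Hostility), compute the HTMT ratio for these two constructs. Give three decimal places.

Mean heterotrait r = 1.04/6 = 0.1733.
Mean within-WM = 2.29/3 = 0.7633; mean within-Hos = 0.56/1 = 0.5600.
Geometric mean = √(0.7633 × 0.5600) = 0.6538.
HTMT = 0.1733 / 0.6538 = 0.265.

0.265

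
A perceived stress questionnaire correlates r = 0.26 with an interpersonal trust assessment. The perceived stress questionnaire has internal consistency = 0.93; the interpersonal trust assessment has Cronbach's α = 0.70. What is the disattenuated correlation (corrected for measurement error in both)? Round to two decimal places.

r_true = r_obs / √(r_xx · r_yy) = 0.26 / √(0.93 × 0.70) = 0.26 / √0.6510 = 0.26 / 0.8068 ≈ 0.32.

0.32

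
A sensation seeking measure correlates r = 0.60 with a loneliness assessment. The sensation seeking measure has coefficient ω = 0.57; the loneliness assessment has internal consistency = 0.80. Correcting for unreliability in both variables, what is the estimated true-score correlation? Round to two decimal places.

r_true = r_obs / √(r_xx · r_yy) = 0.60 / √(0.57 × 0.80) = 0.60 / √0.4560 = 0.60 / 0.6753 ≈ 0.89.

0.89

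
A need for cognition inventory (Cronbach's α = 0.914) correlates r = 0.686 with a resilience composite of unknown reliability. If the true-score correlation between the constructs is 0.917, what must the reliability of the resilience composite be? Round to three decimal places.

0.612

r_true = r_obs / √(r_xx · r_yy) ⇒ 0.917 = 0.686 / √(0.914 · r_yy).
√(0.914 · r_yy) = 0.686 / 0.917 = 0.7481; 0.914 · r_yy = 0.5597; r_yy = 0.5597 / 0.914 ≈ 0.612.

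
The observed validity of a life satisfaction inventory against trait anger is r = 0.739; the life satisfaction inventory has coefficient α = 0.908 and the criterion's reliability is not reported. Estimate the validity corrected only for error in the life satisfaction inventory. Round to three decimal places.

Single correction: r_c = r_obs / √r_xx = 0.739 / √0.908 = 0.739 / 0.9529 ≈ 0.776.

0.776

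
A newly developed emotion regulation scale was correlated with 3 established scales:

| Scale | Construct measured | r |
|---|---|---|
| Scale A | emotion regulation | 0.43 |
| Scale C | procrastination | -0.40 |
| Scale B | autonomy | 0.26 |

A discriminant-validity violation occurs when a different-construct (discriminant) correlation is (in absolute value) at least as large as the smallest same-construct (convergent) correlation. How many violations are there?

Convergent (same construct = emotion regulation): Scale A.
Smallest convergent = 0.43. Discriminant |r|: 0.40, 0.26; count ≥ 0.43 → 0.

0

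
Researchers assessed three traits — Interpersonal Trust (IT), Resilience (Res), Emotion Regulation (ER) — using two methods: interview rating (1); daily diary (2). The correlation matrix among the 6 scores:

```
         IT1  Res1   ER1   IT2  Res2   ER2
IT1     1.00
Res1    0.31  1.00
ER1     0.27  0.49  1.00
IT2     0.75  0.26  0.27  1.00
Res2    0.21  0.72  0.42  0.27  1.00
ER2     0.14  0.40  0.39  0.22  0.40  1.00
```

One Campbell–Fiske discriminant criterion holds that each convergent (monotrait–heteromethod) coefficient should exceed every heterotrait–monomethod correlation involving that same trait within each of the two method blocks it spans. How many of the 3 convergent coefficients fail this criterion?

Convergent coefficients and their comparison sets:
IT (methods 1·2): 0.75 vs {0.31, 0.27, 0.27, 0.22} → pass.
Res (methods 1·2): 0.72 vs {0.31, 0.27, 0.49, 0.40} → pass.
ER (methods 1·2): 0.39 vs {0.27, 0.22, 0.49, 0.40} → fail.
1 of 3 fail.

1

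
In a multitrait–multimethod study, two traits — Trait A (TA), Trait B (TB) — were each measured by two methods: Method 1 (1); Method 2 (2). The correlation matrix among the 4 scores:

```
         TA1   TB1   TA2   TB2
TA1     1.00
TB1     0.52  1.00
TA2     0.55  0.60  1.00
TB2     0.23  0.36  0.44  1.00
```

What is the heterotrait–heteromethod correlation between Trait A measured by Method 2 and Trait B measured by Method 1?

0.60

Different traits and methods: r(TA2, TB1) = 0.60.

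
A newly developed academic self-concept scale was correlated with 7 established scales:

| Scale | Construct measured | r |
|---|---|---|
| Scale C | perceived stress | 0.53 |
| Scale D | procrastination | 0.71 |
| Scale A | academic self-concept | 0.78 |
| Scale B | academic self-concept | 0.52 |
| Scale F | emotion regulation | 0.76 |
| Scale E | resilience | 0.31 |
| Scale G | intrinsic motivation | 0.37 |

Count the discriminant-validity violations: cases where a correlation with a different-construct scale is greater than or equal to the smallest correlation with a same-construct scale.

3

Convergent (same construct = academic self-concept): Scale A, Scale B.
Smallest convergent = 0.52. Discriminant values: 0.53, 0.71, 0.76, 0.31, 0.37; count ≥ 0.52 → 3.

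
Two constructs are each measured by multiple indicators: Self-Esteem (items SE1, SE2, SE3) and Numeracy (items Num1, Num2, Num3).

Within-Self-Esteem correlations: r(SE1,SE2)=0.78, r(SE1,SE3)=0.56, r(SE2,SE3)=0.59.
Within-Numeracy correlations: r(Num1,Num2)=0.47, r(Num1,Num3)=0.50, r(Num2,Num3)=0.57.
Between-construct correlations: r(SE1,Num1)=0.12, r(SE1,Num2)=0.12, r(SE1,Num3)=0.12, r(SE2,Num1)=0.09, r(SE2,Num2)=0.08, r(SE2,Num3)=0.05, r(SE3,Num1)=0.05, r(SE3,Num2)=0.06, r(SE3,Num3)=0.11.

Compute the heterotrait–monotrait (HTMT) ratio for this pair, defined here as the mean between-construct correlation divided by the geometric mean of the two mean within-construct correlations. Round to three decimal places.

Between-construct mean = 0.80/9 = 0.0889.
Mean within-SE = 1.93/3 = 0.6433; mean within-Num = 1.54/3 = 0.5133.
Geometric mean = √(0.6433 × 0.5133) = 0.5746.
HTMT = 0.0889 / 0.5746 = 0.155.

0.155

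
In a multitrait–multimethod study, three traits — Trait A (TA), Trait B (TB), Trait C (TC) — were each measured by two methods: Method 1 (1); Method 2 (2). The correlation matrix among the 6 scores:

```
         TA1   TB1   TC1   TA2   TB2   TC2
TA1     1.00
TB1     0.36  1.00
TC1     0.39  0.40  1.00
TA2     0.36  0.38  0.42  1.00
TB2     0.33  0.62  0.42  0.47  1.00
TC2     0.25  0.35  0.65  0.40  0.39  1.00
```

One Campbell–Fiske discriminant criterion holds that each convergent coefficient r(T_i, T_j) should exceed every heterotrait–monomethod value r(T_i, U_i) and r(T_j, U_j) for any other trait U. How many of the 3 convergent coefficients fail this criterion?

Checking each validity diagonal entry against its comparison values:
TA (methods 1·2): 0.36 vs {0.36, 0.47, 0.39, 0.40} → fail.
TB (methods 1·2): 0.62 vs {0.36, 0.47, 0.40, 0.39} → pass.
TC (methods 1·2): 0.65 vs {0.39, 0.40, 0.40, 0.39} → pass.
1 of 3 fail.

1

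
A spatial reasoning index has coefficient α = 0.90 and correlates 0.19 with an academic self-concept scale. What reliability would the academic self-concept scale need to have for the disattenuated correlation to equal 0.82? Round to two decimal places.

0.06

r_true = r_obs / √(r_xx · r_yy) ⇒ 0.82 = 0.19 / √(0.90 · r_yy).
√(0.90 · r_yy) = 0.19 / 0.82 = 0.2317; 0.90 · r_yy = 0.0537; r_yy = 0.0537 / 0.90 ≈ 0.06.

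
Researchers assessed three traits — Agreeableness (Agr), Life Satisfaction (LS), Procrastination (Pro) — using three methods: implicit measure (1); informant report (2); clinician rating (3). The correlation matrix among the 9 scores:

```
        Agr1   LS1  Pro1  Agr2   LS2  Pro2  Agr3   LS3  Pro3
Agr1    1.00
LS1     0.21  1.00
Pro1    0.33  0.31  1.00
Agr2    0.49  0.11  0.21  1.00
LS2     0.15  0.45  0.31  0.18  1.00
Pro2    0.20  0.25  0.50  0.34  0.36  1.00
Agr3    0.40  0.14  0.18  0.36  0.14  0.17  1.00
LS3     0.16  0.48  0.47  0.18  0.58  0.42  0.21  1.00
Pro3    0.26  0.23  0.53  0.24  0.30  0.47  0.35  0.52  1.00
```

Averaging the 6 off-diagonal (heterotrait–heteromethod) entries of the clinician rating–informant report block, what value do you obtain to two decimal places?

HTHM values (method 3 × method 2): 0.14, 0.17, 0.18, 0.42, 0.24, 0.30; mean = 1.45/6 = 0.24.

0.24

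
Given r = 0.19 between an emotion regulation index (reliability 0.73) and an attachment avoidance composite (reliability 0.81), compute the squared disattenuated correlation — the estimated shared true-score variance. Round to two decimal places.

0.06

Disattenuated r = 0.19 / √(0.73 × 0.81) = 0.19 / 0.7690 = 0.2471.
Shared true-score variance = 0.2471² = 0.0611 ≈ 0.06.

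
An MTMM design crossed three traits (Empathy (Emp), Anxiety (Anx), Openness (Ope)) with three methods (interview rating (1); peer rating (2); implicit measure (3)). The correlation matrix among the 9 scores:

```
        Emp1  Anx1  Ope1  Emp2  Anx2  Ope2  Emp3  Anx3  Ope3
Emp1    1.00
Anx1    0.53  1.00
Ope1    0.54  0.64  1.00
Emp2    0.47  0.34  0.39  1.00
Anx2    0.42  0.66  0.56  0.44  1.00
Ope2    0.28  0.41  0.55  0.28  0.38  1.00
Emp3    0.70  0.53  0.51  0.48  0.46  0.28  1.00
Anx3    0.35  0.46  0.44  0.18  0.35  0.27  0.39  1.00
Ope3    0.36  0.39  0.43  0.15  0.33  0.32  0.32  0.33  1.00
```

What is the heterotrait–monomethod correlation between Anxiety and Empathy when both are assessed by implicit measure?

Different traits, same method: r(Anx3, Emp3) = 0.39.

0.39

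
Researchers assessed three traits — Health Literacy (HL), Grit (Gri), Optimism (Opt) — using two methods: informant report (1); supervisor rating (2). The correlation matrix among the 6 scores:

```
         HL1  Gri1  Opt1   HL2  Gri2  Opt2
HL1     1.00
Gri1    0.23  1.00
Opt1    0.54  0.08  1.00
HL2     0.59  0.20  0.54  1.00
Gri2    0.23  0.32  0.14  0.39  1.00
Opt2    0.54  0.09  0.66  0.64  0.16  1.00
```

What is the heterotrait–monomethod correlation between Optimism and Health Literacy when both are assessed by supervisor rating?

0.64

Different traits, same method: r(Opt2, HL2) = 0.64.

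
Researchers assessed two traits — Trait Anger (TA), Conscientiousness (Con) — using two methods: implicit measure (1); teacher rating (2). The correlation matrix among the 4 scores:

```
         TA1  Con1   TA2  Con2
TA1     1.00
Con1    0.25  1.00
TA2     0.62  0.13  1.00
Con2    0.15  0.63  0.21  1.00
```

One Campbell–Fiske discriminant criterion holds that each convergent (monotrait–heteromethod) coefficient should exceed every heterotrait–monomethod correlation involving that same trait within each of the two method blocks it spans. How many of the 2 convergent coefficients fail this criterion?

Checking each validity diagonal entry against its comparison values:
TA (methods 1·2): 0.62 vs {0.25, 0.21} → pass.
Con (methods 1·2): 0.63 vs {0.25, 0.21} → pass.
0 of 2 fail.

0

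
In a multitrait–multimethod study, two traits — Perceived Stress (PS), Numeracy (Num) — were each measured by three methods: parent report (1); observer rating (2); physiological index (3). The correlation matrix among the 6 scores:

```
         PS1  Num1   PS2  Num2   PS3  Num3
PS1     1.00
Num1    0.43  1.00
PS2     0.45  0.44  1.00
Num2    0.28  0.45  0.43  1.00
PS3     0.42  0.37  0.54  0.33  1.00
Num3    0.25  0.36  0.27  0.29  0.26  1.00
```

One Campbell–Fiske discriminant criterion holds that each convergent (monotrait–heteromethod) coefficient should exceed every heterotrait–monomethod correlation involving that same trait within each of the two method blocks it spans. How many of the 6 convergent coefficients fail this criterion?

3

Each convergent coefficient versus the relevant comparison correlations:
PS (methods 1·2): 0.45 vs {0.43, 0.43} → pass.
PS (methods 1·3): 0.42 vs {0.43, 0.26} → fail.
PS (methods 2·3): 0.54 vs {0.43, 0.26} → pass.
Num (methods 1·2): 0.45 vs {0.43, 0.43} → pass.
Num (methods 1·3): 0.36 vs {0.43, 0.26} → fail.
Num (methods 2·3): 0.29 vs {0.43, 0.26} → fail.
3 of 6 fail.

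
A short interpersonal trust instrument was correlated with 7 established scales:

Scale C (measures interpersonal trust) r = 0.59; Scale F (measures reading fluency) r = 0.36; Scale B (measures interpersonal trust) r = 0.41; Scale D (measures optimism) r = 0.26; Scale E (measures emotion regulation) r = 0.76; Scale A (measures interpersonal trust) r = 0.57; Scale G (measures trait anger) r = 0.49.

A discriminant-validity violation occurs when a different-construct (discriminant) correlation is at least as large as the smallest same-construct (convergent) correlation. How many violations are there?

2

Convergent (same construct = interpersonal trust): Scale C, Scale B, Scale A.
Smallest convergent = 0.41. Discriminant values: 0.36, 0.26, 0.76, 0.49; count ≥ 0.41 → 2.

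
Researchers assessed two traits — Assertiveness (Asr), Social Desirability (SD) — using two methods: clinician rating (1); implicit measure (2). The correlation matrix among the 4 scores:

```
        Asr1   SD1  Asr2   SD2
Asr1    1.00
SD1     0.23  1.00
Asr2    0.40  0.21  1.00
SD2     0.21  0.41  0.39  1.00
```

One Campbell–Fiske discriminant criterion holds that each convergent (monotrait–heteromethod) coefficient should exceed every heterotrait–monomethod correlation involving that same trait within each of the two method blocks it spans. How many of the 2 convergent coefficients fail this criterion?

Checking each validity diagonal entry against its comparison values:
Asr (methods 1·2): 0.40 vs {0.23, 0.39} → pass.
SD (methods 1·2): 0.41 vs {0.23, 0.39} → pass.
0 of 2 fail.

0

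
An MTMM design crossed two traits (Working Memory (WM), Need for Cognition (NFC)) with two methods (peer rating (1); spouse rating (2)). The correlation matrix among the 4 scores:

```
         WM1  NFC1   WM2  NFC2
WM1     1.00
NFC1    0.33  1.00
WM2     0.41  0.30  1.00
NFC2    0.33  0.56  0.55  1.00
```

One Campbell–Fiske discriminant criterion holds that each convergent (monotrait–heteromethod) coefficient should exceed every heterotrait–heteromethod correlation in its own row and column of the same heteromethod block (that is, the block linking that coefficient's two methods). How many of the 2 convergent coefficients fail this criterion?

0

Checking each validity diagonal entry against its comparison values:
WM (methods 1·2): 0.41 vs {0.33, 0.30} → pass.
NFC (methods 1·2): 0.56 vs {0.30, 0.33} → pass.
0 of 2 fail.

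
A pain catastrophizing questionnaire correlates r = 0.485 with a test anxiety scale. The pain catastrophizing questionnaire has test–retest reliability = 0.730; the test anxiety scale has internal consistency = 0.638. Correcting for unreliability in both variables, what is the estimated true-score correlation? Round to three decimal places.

r_true = r_obs / √(r_xx · r_yy) = 0.485 / √(0.730 × 0.638) = 0.485 / √0.465740 = 0.485 / 0.6825 ≈ 0.711.

0.711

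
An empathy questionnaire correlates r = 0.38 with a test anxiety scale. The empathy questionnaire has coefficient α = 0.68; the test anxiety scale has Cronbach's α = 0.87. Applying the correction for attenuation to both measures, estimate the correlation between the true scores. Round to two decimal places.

r_true = r_obs / √(r_xx · r_yy) = 0.38 / √(0.68 × 0.87) = 0.38 / √0.5916 = 0.38 / 0.7692 ≈ 0.49.

0.49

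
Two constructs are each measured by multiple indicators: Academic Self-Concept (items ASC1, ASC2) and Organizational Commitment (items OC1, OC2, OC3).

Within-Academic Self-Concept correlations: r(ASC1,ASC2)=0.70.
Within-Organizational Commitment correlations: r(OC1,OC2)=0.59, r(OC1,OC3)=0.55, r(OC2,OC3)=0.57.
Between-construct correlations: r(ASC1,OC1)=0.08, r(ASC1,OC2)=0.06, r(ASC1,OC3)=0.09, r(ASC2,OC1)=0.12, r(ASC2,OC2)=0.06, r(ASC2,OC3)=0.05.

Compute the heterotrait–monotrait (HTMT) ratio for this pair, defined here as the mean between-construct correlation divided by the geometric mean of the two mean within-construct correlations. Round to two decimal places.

Mean heterotrait r = 0.46/6 = 0.0767.
Mean within-ASC = 0.70/1 = 0.7000; mean within-OC = 1.71/3 = 0.5700.
Geometric mean = √(0.7000 × 0.5700) = 0.6317.
HTMT = 0.0767 / 0.6317 = 0.12.

0.12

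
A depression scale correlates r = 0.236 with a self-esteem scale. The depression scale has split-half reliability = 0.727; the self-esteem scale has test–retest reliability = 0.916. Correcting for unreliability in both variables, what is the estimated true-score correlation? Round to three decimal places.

0.289

r_true = r_obs / √(r_xx · r_yy) = 0.236 / √(0.727 × 0.916) = 0.236 / √0.665932 = 0.236 / 0.8160 ≈ 0.289.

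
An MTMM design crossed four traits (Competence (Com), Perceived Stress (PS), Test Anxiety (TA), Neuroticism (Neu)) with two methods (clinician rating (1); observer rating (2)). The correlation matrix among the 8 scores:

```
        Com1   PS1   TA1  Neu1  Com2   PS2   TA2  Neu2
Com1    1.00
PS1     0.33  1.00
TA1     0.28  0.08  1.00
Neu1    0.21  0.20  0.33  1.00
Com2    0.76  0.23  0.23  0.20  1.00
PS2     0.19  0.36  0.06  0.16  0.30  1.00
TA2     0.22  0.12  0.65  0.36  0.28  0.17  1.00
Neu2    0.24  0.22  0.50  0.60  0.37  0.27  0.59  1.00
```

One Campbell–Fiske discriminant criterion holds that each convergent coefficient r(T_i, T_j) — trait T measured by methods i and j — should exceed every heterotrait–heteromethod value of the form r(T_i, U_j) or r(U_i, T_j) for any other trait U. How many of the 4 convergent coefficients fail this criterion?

0

Checking each validity diagonal entry against its comparison values:
Com (methods 1·2): 0.76 vs {0.19, 0.23, 0.22, 0.23, 0.24, 0.20} → pass.
PS (methods 1·2): 0.36 vs {0.23, 0.19, 0.12, 0.06, 0.22, 0.16} → pass.
TA (methods 1·2): 0.65 vs {0.23, 0.22, 0.06, 0.12, 0.50, 0.36} → pass.
Neu (methods 1·2): 0.60 vs {0.20, 0.24, 0.16, 0.22, 0.36, 0.50} → pass.
0 of 4 fail.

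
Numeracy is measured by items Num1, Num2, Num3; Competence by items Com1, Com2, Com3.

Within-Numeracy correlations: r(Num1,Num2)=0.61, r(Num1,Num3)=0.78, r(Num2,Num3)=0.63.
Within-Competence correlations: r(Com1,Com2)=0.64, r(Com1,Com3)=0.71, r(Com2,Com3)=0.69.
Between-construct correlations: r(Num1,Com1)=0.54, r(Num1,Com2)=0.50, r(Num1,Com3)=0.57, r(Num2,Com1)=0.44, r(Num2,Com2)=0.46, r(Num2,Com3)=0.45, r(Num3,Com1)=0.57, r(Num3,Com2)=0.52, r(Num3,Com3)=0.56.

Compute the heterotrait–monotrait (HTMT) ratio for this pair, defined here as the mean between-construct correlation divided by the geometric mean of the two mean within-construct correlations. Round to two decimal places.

Mean between = 4.61/9 = 0.5122.
Mean within-Num = 2.02/3 = 0.6733; mean within-Com = 2.04/3 = 0.6800.
Geometric mean = √(0.6733 × 0.6800) = 0.6766.
HTMT = 0.5122 / 0.6766 = 0.76.

0.76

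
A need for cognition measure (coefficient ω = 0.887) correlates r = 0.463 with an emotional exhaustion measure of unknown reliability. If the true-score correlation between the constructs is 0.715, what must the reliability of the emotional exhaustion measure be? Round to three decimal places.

0.473

r_true = r_obs / √(r_xx · r_yy) ⇒ 0.715 = 0.463 / √(0.887 · r_yy).
√(0.887 · r_yy) = 0.463 / 0.715 = 0.6476; 0.887 · r_yy = 0.4194; r_yy = 0.4194 / 0.887 ≈ 0.473.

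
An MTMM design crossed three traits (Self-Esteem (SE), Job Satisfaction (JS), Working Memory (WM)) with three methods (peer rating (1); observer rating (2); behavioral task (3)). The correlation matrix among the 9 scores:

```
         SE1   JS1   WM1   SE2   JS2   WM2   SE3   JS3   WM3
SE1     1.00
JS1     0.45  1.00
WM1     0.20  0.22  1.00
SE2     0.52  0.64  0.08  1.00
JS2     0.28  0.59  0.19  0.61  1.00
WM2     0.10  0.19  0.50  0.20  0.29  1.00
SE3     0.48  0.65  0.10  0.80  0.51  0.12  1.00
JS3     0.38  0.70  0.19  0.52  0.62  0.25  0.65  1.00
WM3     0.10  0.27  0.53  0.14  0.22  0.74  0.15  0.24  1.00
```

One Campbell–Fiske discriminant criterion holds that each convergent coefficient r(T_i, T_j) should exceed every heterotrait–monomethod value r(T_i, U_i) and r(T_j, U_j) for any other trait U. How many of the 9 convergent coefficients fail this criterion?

Convergent coefficients and their comparison sets:
SE (methods 1·2): 0.52 vs {0.45, 0.61, 0.20, 0.20} → fail.
SE (methods 1·3): 0.48 vs {0.45, 0.65, 0.20, 0.15} → fail.
SE (methods 2·3): 0.80 vs {0.61, 0.65, 0.20, 0.15} → pass.
JS (methods 1·2): 0.59 vs {0.45, 0.61, 0.22, 0.29} → fail.
JS (methods 1·3): 0.70 vs {0.45, 0.65, 0.22, 0.24} → pass.
JS (methods 2·3): 0.62 vs {0.61, 0.65, 0.29, 0.24} → fail.
WM (methods 1·2): 0.50 vs {0.20, 0.20, 0.22, 0.29} → pass.
WM (methods 1·3): 0.53 vs {0.20, 0.15, 0.22, 0.24} → pass.
WM (methods 2·3): 0.74 vs {0.20, 0.15, 0.29, 0.24} → pass.
4 of 9 fail.

4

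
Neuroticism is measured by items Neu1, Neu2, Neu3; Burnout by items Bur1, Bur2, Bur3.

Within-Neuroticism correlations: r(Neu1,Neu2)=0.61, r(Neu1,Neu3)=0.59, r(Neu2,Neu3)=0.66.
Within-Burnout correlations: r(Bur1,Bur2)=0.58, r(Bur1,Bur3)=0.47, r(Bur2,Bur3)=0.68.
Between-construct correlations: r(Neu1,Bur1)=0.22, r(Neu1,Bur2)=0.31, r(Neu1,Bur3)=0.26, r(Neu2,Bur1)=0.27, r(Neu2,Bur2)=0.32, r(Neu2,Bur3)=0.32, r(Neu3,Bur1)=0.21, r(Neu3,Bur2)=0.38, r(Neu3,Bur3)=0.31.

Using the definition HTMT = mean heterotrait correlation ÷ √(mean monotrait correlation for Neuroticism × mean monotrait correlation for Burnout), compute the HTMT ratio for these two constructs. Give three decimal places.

0.483

Mean heterotrait r = 2.60/9 = 0.2889.
Mean within-Neu = 1.86/3 = 0.6200; mean within-Bur = 1.73/3 = 0.5767.
Geometric mean = √(0.6200 × 0.5767) = 0.5980.
HTMT = 0.2889 / 0.5980 = 0.483.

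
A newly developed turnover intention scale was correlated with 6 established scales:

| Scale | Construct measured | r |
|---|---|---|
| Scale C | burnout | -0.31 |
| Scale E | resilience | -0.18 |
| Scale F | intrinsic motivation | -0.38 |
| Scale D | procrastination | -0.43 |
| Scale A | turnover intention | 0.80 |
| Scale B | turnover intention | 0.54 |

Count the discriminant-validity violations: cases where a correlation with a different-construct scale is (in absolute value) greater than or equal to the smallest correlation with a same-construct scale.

0

Convergent (same construct = turnover intention): Scale A, Scale B.
Smallest convergent = 0.54. Discriminant |r|: 0.31, 0.18, 0.38, 0.43; count ≥ 0.54 → 0.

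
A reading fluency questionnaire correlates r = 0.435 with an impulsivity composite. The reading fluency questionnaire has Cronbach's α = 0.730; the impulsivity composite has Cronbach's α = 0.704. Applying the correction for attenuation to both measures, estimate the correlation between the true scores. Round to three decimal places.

0.607

r_true = r_obs / √(r_xx · r_yy) = 0.435 / √(0.730 × 0.704) = 0.435 / √0.513920 = 0.435 / 0.7169 ≈ 0.607.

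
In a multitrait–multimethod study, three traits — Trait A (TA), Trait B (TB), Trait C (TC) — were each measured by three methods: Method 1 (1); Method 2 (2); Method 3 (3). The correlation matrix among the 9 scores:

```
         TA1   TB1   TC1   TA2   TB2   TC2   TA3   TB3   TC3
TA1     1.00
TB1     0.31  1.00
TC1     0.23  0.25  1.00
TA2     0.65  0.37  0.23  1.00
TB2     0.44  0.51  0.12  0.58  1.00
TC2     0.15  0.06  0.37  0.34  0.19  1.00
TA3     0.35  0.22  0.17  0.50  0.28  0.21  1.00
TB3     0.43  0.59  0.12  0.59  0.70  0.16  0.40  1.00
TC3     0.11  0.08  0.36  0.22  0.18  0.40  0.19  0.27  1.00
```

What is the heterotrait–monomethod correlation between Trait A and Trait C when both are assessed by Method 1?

0.23

Different traits, same method: r(TA1, TC1) = 0.23.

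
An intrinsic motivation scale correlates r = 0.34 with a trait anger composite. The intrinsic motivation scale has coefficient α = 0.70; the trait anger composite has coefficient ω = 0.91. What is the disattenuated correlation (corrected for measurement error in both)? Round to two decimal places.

r_true = r_obs / √(r_xx · r_yy) = 0.34 / √(0.70 × 0.91) = 0.34 / √0.6370 = 0.34 / 0.7981 ≈ 0.43.

0.43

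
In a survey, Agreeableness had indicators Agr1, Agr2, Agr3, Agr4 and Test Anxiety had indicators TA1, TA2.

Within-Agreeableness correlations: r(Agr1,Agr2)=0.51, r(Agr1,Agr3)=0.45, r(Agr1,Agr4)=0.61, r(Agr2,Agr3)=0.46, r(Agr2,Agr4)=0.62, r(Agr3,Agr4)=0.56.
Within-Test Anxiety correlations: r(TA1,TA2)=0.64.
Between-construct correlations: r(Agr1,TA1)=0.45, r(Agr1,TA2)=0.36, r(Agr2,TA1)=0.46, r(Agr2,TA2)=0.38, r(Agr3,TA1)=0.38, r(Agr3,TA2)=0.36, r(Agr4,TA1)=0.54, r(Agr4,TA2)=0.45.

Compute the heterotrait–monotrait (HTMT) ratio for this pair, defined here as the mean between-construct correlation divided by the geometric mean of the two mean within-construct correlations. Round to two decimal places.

Between-construct mean = 3.38/8 = 0.4225.
Mean within-Agr = 3.21/6 = 0.5350; mean within-TA = 0.64/1 = 0.6400.
Geometric mean = √(0.5350 × 0.6400) = 0.5851.
HTMT = 0.4225 / 0.5851 = 0.72.

0.72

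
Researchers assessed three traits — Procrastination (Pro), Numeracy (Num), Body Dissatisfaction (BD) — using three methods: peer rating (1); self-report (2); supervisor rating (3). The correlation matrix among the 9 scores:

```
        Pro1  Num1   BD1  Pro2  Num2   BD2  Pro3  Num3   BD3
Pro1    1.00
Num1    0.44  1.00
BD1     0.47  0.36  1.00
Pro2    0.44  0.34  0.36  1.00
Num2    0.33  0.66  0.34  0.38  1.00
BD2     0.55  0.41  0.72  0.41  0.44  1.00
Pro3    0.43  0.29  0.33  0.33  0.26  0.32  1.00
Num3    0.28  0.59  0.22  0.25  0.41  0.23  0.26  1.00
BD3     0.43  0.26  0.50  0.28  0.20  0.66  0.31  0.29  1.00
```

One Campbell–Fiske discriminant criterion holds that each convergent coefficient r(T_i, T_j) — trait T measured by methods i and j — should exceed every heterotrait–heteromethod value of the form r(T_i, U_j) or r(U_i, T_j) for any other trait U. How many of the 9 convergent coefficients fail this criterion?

2

Checking each validity diagonal entry against its comparison values:
Pro (methods 1·2): 0.44 vs {0.33, 0.34, 0.55, 0.36} → fail.
Pro (methods 1·3): 0.43 vs {0.28, 0.29, 0.43, 0.33} → fail.
Pro (methods 2·3): 0.33 vs {0.25, 0.26, 0.28, 0.32} → pass.
Num (methods 1·2): 0.66 vs {0.34, 0.33, 0.41, 0.34} → pass.
Num (methods 1·3): 0.59 vs {0.29, 0.28, 0.26, 0.22} → pass.
Num (methods 2·3): 0.41 vs {0.26, 0.25, 0.20, 0.23} → pass.
BD (methods 1·2): 0.72 vs {0.36, 0.55, 0.34, 0.41} → pass.
BD (methods 1·3): 0.50 vs {0.33, 0.43, 0.22, 0.26} → pass.
BD (methods 2·3): 0.66 vs {0.32, 0.28, 0.23, 0.20} → pass.
2 of 9 fail.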